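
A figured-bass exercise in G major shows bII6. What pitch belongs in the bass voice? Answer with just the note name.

bII in G major has root Ab; the chord is Ab-C-Eb.
The figure 6 means first inversion — the third is in the bass.

C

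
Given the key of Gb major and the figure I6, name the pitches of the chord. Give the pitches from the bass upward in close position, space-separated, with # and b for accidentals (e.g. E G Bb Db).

Bb Db Gb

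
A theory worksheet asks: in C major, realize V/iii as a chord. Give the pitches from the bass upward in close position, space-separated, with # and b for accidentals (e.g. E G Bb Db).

B D# F#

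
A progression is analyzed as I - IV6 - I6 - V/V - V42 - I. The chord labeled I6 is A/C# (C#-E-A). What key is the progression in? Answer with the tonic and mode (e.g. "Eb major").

A major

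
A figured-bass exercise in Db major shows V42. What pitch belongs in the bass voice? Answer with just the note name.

V in Db major has root Ab; the chord is Ab-C-Eb-Gb.
The figure 42 means third inversion — the seventh is in the bass.

Gb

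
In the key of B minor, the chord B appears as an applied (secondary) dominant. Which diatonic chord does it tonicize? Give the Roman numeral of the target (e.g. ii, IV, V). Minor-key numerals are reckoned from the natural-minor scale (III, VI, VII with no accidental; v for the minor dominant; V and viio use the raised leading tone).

iv

The chord is a major triad on B.
A dominant resolves down a perfect fifth: B → E. In B minor, E is scale degree 4, i.e. iv.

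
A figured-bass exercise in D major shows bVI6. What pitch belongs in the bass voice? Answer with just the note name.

D

bVI in D major has root Bb; the chord is Bb-D-F.
The figure 6 means first inversion — the third is in the bass.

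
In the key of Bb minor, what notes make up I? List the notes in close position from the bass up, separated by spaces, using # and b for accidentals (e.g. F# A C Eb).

Bb D F

I is the major tonic (Picardy third), borrowed from the parallel major. In Bb minor that root is Bb.
So the chord is Bb-D-F, a major triad.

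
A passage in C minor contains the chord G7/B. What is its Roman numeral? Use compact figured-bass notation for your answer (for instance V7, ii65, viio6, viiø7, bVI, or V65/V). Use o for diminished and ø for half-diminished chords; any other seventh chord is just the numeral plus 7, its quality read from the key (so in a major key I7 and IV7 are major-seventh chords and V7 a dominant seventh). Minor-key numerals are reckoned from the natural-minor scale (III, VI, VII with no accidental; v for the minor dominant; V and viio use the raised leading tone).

The pitches G-B-D-F form a dominant seventh chord rooted on G.
G is scale degree 5 in C minor, and a dominant seventh chord on that degree is written V7.
With B in the bass the chord is in first inversion, so the figured bass is 65.

V65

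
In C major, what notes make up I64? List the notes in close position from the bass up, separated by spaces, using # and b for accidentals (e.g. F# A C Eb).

G C E

The numeral's case and figure indicate a major triad. In C major its root, the tonic, is C.
Stacking thirds from C gives C-E-G.
The figured bass 64 indicates second inversion, placing the fifth (G) in the bass: G-C-E.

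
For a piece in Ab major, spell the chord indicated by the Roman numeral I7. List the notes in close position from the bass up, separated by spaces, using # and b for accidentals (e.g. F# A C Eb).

The numeral's case and figure indicate a major seventh chord. In Ab major its root, the first degree, is Ab.
Stacking thirds from Ab gives Ab-C-Eb-G.

Ab C Eb G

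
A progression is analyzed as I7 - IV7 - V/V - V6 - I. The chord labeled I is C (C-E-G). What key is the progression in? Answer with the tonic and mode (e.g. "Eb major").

C major

I is given as C-E-G — a major triad with root C.
If C is scale degree 1 and the mode makes that degree carry a major triad, the tonic is C and the mode is major.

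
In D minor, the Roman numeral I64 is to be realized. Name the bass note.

A

I in D minor has root D; the chord is D-F#-A.
The figure 64 means second inversion — the fifth is in the bass.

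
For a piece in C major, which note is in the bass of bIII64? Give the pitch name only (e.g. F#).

bIII in C major has root Eb; the chord is Eb-G-Bb.
The figure 64 means second inversion — the fifth is in the bass.

Bb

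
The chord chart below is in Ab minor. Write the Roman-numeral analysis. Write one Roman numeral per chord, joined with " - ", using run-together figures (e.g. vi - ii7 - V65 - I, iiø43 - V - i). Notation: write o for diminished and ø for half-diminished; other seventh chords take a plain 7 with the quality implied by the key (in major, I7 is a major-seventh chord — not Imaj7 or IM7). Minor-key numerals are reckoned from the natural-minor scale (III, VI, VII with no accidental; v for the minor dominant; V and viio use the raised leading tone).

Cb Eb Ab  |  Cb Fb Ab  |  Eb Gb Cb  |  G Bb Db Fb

Cb-Eb-Ab: root Ab is the tonic; minor triad there is i6.
Cb-Fb-Ab: major triad on Fb = scale degree 6 → VI64.
Eb-Gb-Cb has root Cb, degree 3 in Ab minor, so III6.
G-Bb-Db-Fb: root G is the leading tone; fully diminished seventh chord there is viio7.

i6 - VI64 - III6 - viio7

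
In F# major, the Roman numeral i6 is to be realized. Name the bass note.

i in F# major has root F#; the chord is F#-A-C#.
The figure 6 means first inversion — the third is in the bass.

A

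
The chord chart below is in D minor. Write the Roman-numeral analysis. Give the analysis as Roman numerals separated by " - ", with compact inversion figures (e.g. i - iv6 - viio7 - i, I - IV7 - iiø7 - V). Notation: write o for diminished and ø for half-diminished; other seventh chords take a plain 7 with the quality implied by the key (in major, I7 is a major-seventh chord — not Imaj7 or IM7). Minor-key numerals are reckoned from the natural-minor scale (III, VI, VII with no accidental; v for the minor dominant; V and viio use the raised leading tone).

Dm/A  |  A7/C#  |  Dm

Dm/A: minor triad on D = scale degree 1 → i64.
A7/C# has root A, degree 5 in D minor, so V65.
Dm: minor triad on D = scale degree 1 → i.

i64 - V65 - i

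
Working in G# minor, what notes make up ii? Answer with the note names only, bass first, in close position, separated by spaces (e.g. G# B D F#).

ii is the minor supertonic, borrowed from the parallel major (the Dorian ii). In G# minor that root is A#.
So the chord is A#-C#-E#, a minor triad.

A# C# E#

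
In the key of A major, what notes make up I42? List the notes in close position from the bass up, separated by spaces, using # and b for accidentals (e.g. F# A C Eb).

G# A C# E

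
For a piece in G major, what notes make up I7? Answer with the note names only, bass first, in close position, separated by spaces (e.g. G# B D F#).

The numeral's case and figure indicate a major seventh chord. In G major its root, the tonic, is G.
Stacking thirds from G gives G-B-D-F#.

G B D F#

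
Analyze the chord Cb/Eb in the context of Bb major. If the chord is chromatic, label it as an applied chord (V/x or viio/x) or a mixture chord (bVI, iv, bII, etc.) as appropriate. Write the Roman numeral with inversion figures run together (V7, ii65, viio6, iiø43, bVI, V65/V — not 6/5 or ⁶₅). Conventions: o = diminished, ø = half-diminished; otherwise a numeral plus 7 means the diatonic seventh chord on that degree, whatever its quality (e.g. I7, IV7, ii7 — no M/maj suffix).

bII6

The pitches Cb-Eb-Gb form a major triad rooted on Cb.
Cb is the lowered second degree of Bb major (diatonic 2 would be C). This is the Neapolitan sixth — a major triad on the lowered second degree, here in its customary first inversion.
With Eb in the bass the chord is in first inversion, so the figured bass is 6.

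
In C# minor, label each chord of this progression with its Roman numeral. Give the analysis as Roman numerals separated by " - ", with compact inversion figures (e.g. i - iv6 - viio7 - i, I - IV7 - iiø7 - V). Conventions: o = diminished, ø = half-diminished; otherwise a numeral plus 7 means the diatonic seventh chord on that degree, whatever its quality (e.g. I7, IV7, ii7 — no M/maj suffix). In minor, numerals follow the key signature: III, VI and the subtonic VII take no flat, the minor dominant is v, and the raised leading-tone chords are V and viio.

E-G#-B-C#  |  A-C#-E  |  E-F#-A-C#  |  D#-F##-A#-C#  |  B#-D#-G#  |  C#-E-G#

i65 - VI - iv42 - V7/V - V6 - i

E-G#-B-C#: root C# is the tonic; minor seventh chord there is i65.
A-C#-E: root A is the submediant; major triad there is VI.
E-F#-A-C#: root F# is the subdominant; minor seventh chord there is iv42.
D#-F##-A#-C#: chromatic; D# is V of V, so V7/V.
B#-D#-G# has root G#, degree 5 in C# minor, so V6.
C#-E-G#: root C# is the tonic; minor triad there is i.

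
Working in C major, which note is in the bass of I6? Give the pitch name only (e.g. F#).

I in C major has root C; the chord is C-E-G.
The figure 6 means first inversion — the third is in the bass.

E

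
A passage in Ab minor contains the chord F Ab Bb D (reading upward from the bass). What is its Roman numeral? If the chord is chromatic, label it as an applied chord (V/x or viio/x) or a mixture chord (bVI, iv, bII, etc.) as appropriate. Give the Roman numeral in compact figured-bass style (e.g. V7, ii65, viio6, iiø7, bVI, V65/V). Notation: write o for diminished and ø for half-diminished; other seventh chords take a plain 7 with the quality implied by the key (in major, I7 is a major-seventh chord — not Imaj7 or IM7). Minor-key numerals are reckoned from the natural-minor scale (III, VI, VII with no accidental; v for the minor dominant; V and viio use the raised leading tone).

V43/V

The pitches Bb-D-F-Ab form a dominant seventh chord rooted on Bb.
Bb is not a diatonic chord root with this quality in Ab minor, but it lies a perfect fifth above Eb (V), so the chord functions as an applied dominant of V.
With F in the bass the chord is in second inversion, so the figured bass is 43.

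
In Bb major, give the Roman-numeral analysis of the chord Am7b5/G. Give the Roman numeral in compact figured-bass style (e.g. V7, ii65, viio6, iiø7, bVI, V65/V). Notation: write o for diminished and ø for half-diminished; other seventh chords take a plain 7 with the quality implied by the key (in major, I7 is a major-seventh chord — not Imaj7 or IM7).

viiø42

Stacked in thirds the chord is A-C-Eb-G: a half-diminished seventh chord on A.
A is scale degree 7 in Bb major, and a half-diminished seventh chord on that degree is written viiø7.
With G in the bass the chord is in third inversion, so the figured bass is 42.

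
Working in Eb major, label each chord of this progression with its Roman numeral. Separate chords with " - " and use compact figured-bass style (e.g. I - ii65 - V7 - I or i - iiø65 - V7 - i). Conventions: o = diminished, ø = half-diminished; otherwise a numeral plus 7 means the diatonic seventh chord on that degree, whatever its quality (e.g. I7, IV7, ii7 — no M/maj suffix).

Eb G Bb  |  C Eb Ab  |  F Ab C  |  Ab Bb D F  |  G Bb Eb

I - IV6 - ii - V42 - I6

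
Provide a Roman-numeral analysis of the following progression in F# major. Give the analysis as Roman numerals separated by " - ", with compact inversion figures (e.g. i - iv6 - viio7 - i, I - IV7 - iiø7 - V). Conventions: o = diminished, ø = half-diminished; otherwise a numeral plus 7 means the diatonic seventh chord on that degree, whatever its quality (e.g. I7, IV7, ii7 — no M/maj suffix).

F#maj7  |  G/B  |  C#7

I7 - bII6 - V7

F#maj7: root F# is the tonic; major seventh chord there is I7.
G/B: major triad on G — chromatic; G is the lowered second degree, so this is the Neapolitan sixth, bII6 (third, B, in the bass — hence the 6).
C#7 has root C#, degree 5 in F# major, so V7.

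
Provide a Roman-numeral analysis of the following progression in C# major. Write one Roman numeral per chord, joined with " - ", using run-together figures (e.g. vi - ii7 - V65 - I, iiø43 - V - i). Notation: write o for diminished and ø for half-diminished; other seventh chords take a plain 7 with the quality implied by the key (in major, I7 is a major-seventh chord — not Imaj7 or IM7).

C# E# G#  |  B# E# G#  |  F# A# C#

I - iii64 - IV

C#-E#-G# has root C#, degree 1 in C# major, so I.
B#-E#-G#: root E# is the mediant; minor triad there is iii64.
F#-A#-C#: root F# is the subdominant; major triad there is IV.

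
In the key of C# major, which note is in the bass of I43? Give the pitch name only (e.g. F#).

G#

I in C# major has root C#; the chord is C#-E#-G#-B#.
The figure 43 means second inversion — the fifth is in the bass.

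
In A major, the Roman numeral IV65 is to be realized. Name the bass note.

F#

IV in A major has root D; the chord is D-F#-A-C#.
The figure 65 means first inversion — the third is in the bass.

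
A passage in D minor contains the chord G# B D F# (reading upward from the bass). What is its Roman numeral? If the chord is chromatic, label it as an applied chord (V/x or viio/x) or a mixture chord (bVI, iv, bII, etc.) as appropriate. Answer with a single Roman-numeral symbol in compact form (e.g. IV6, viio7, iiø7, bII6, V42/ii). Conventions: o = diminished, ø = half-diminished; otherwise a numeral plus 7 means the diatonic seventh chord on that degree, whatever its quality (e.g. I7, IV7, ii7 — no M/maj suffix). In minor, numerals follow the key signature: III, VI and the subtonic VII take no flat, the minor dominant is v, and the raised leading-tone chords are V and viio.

The pitches G#-B-D-F# form a half-diminished seventh chord rooted on G#.
G# sits a half step below A (V in D minor); a diminished chord there is the applied leading-tone chord of V.

viiø7/V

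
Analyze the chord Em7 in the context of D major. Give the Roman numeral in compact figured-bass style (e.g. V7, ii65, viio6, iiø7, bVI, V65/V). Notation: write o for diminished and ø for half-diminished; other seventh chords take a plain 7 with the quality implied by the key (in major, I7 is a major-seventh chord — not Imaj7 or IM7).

The pitches E-G-B-D form a minor seventh chord rooted on E.
E is scale degree 2 in D major, and a minor seventh chord on that degree is written ii7.

ii7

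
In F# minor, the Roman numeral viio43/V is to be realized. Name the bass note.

F#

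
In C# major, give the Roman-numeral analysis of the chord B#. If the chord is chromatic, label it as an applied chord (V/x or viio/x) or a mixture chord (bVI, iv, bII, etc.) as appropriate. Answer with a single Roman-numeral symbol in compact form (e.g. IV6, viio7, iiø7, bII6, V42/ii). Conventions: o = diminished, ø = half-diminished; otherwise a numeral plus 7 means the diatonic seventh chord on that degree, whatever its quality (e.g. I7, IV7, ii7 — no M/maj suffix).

V/iii

The pitches B#-D##-F## form a major triad rooted on B#.
B# is not a diatonic chord root with this quality in C# major, but it lies a perfect fifth above E# (iii), so the chord functions as an applied dominant of iii.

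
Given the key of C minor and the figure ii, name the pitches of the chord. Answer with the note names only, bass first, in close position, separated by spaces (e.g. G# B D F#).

D F A

Scale degree 2 in C minor is D; here the chord built on it is altered to a minor triad. ii is the minor supertonic, borrowed from the parallel major (the Dorian ii).
So the chord is D-F-A, a minor triad.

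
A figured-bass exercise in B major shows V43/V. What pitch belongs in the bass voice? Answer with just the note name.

The applied chord V43/V is rooted on C#: C#-E#-G#-B.
The figure 43 means second inversion — the fifth is in the bass.

G#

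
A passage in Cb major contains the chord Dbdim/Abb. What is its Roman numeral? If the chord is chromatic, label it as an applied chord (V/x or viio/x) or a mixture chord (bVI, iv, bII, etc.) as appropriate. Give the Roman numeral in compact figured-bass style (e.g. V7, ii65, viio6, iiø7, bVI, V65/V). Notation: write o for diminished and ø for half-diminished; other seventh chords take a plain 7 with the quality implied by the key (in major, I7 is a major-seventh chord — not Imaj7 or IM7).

iio64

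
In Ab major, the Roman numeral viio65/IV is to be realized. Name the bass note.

The applied chord viio65/IV is rooted on C: C-Eb-Gb-Bbb.
The figure 65 means first inversion — the third is in the bass.

Eb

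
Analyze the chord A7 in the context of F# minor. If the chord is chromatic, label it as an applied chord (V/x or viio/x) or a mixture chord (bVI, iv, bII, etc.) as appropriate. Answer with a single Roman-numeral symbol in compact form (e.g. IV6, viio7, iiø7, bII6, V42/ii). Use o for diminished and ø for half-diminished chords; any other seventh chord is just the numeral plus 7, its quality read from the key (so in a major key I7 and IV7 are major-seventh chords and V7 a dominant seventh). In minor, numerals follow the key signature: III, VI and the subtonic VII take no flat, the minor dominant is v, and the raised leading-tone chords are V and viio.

The pitches A-C#-E-G form a dominant seventh chord rooted on A.
A is not a diatonic chord root with this quality in F# minor, but it lies a perfect fifth above D (VI), so the chord functions as an applied dominant of VI.

V7/VI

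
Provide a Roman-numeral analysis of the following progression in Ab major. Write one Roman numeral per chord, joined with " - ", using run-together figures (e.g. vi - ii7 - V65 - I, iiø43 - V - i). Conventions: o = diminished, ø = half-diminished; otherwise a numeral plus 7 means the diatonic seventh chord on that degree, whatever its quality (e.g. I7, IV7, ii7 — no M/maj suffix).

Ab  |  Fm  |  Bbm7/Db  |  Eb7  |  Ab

I - vi - ii65 - V7 - I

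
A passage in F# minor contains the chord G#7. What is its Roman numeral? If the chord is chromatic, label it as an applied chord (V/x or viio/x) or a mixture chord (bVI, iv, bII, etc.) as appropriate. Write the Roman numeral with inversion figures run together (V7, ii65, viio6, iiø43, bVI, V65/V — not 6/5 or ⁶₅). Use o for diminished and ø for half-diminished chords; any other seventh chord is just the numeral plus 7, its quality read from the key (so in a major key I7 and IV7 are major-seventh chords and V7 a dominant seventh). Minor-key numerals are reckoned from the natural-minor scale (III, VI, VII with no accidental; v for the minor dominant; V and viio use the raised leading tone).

V7/V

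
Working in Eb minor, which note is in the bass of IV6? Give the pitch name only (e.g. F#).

IV in Eb minor has root Ab; the chord is Ab-C-Eb.
The figure 6 means first inversion — the third is in the bass.

C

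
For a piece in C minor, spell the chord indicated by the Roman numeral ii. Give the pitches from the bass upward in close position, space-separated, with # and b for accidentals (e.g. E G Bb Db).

ii is the minor supertonic, borrowed from the parallel major (the Dorian ii). In C minor that root is D.
So the chord is D-F-A, a minor triad.

D F A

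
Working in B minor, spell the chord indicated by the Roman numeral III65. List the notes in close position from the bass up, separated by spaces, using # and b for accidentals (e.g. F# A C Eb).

F# A C# D

The numeral's case and figure indicate a major seventh chord. In B minor its root, scale degree 3, is D.
That chord is spelled D-F#-A-C#.
With the 65 figure the chord is in first inversion; from the bass F# upward in close position it reads F#-A-C#-D.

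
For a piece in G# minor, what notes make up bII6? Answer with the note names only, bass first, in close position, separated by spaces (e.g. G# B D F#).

C# E A

Scale degree 2 in G# minor is A#; lowering it a half step gives A. bII6 is the Neapolitan sixth — a major triad on the lowered second degree, here in its customary first inversion.
So the chord is A-C#-E.
With the 6 figure the chord is in first inversion; from the bass C# upward in close position it reads C#-E-A.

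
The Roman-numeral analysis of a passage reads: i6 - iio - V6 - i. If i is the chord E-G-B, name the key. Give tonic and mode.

E minor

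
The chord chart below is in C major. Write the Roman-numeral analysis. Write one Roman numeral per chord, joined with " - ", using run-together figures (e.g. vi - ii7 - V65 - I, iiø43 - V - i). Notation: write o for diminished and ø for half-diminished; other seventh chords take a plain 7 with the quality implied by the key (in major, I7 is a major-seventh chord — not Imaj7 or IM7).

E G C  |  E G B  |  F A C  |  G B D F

I6 - iii - IV - V7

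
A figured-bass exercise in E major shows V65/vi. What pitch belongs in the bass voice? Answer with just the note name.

B#

The applied chord V65/vi is rooted on G#: G#-B#-D#-F#.
The figure 65 means first inversion — the third is in the bass.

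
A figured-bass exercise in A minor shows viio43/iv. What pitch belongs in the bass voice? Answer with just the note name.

G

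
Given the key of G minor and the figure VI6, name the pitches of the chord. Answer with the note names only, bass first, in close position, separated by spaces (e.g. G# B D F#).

The numeral's case and figure indicate a major triad. In G minor its root, scale degree 6, is Eb.
That chord is spelled Eb-G-Bb.
With the 6 figure the chord is in first inversion; from the bass G upward in close position it reads G-Bb-Eb.

G Bb Eb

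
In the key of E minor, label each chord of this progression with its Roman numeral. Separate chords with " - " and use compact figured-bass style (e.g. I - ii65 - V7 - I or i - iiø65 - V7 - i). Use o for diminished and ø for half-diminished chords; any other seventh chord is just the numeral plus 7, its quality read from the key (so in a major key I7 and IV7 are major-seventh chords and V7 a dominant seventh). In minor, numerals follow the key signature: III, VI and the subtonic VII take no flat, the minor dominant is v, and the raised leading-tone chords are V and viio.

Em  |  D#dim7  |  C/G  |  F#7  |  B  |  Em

i - viio7 - VI64 - V7/V - V - i

Em: root E is the tonic; minor triad there is i.
D#dim7: fully diminished seventh chord on D# = scale degree 7 → viio7.
C/G: root C is the submediant; major triad there is VI64.
F#7 is the secondary dominant of V (dominant seventh chord on F#): V7/V.
B has root B, degree 5 in E minor, so V.
Em has root E, degree 1 in E minor, so i.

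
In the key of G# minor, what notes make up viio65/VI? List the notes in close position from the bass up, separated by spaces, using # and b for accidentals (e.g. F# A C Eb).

F# A C D#

viio65/VI is a secondary leading-tone chord. The target VI is E in G# minor; the applied chord is rooted a semitone below, on D#.
Building a fully diminished seventh chord on D# gives D#-F#-A-C.
The figured bass 65 indicates first inversion, placing the third (F#) in the bass: F#-A-C-D#.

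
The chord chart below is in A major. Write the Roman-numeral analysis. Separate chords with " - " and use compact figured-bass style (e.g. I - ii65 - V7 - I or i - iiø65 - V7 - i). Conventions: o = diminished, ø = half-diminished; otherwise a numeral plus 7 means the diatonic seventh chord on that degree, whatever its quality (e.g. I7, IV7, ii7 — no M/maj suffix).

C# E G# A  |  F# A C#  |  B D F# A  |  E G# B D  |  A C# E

I65 - vi - ii7 - V7 - I

C#-E-G#-A: major seventh chord on A = scale degree 1 → I65.
F#-A-C#: root F# is the submediant; minor triad there is vi.
B-D-F#-A: root B is the supertonic; minor seventh chord there is ii7.
E-G#-B-D has root E, degree 5 in A major, so V7.
A-C#-E: major triad on A = scale degree 1 → I.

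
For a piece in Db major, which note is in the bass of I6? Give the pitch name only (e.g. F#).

I in Db major has root Db; the chord is Db-F-Ab.
The figure 6 means first inversion — the third is in the bass.

F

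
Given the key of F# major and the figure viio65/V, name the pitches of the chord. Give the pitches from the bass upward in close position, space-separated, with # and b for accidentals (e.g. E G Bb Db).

D# F# A B#

The slash marks an applied leading-tone chord: viio of V. In F# major, V is C#, so the leading tone to it is B#, a half step below.
Building a fully diminished seventh chord on B# gives B#-D#-F#-A.
With the 65 figure the chord is in first inversion; from the bass D# upward in close position it reads D#-F#-A-B#.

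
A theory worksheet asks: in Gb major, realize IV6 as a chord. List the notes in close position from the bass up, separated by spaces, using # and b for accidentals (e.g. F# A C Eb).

Eb Gb Cb

The numeral's case and figure indicate a major triad. In Gb major its root, the fourth degree, is Cb.
That chord is spelled Cb-Eb-Gb.
With the 6 figure the chord is in first inversion; from the bass Eb upward in close position it reads Eb-Gb-Cb.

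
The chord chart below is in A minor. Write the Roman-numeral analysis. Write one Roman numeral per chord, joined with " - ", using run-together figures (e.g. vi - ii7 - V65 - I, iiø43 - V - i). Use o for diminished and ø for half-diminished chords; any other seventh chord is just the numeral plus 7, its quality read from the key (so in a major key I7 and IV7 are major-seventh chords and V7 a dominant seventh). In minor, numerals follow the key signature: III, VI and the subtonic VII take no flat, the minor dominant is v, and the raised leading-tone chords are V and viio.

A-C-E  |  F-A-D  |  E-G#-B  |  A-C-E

A-C-E has root A, degree 1 in A minor, so i.
F-A-D has root D, degree 4 in A minor, so iv6.
E-G#-B has root E, degree 5 in A minor, so V.
A-C-E has root A, degree 1 in A minor, so i.

i - iv6 - V - i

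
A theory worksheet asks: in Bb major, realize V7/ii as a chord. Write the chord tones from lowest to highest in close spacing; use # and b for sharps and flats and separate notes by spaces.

G B D F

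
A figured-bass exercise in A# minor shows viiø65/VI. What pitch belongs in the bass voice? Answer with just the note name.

G#

The applied chord viiø65/VI is rooted on E#: E#-G#-B-D#.
The figure 65 means first inversion — the third is in the bass.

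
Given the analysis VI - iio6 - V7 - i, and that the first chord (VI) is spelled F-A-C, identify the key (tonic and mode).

A minor

The anchor chord is a major triad on F, labeled VI.
VI on F implies F is the submediant; that puts the tonic at A, and the uppercase numeral fits minor mode.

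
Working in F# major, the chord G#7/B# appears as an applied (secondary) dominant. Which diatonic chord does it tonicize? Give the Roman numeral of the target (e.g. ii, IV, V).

The chord is a dominant seventh chord on G#.
A dominant resolves down a perfect fifth: G# → C#. In F# major, C# is scale degree 5, i.e. V.

V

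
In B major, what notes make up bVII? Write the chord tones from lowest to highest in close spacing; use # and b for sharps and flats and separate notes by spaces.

Scale degree 7 in B major is A#; lowering it a half step gives A. bVII is a major triad on the lowered seventh degree (the subtonic), borrowed from the parallel minor.
So the chord is A-C#-E, a major triad.

A C# E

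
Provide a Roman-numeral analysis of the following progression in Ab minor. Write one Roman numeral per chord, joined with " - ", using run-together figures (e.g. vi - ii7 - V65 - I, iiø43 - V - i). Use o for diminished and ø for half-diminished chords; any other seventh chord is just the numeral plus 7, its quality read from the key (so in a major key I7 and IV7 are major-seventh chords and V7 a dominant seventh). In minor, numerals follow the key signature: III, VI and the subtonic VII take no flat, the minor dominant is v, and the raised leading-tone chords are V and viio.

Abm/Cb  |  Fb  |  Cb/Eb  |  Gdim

Abm/Cb: minor triad on Ab = scale degree 1 → i6.
Fb: root Fb is the submediant; major triad there is VI.
Cb/Eb: major triad on Cb = scale degree 3 → III6.
Gdim has root G, degree 7 in Ab minor, so viio.

i6 - VI - III6 - viio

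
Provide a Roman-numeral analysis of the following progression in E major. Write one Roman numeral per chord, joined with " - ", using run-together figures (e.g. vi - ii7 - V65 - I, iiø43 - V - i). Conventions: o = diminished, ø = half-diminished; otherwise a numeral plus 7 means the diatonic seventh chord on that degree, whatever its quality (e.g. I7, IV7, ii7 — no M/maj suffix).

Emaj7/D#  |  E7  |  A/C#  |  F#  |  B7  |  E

I42 - V7/IV - IV6 - V/V - V7 - I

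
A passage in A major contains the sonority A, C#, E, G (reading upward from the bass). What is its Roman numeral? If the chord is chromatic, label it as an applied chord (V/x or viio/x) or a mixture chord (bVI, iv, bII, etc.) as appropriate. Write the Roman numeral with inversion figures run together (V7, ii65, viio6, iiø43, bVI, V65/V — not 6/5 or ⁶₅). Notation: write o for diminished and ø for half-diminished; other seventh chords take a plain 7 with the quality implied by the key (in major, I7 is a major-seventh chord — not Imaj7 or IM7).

V7/IV

Stacked in thirds the chord is A-C#-E-G: a dominant seventh chord on A.
A is not a diatonic chord root with this quality in A major, but it lies a perfect fifth above D (IV), so the chord functions as an applied dominant of IV.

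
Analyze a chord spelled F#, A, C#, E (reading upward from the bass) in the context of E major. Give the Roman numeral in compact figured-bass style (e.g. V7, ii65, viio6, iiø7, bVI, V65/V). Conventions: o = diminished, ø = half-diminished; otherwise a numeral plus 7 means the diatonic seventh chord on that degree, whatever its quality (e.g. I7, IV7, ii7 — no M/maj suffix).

ii7

Stacked in thirds the chord is F#-A-C#-E: a minor seventh chord on F#.
In E major, F# is the supertonic; the diatonic minor seventh chord there is ii7.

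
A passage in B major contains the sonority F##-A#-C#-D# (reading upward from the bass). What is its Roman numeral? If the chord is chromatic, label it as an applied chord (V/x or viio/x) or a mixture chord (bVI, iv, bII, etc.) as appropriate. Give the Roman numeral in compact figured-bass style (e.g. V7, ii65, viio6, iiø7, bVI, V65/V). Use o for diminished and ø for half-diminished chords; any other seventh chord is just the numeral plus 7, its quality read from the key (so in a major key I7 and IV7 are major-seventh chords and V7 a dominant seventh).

V65/vi

Stacked in thirds the chord is D#-F##-A#-C#: a dominant seventh chord on D#.
D# is not a diatonic chord root with this quality in B major, but it lies a perfect fifth above G# (vi), so the chord functions as an applied dominant of vi.
With F## in the bass the chord is in first inversion, so the figured bass is 65.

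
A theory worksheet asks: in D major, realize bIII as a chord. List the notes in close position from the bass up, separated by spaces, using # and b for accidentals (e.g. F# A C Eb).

F A C

bIII is a major triad on the lowered third degree, borrowed from the parallel minor. In D major that root is F.
So the chord is F-A-C, a major triad.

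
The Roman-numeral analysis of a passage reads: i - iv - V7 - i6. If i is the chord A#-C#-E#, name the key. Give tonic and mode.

A# minor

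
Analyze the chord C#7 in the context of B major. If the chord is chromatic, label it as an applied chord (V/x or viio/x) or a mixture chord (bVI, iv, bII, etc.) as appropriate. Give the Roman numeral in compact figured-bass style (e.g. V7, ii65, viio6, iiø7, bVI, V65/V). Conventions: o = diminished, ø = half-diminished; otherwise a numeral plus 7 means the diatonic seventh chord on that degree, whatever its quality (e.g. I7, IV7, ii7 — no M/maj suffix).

V7/V

The pitches C#-E#-G#-B form a dominant seventh chord rooted on C#.
C# is not a diatonic chord root with this quality in B major, but it lies a perfect fifth above F# (V), so the chord functions as an applied dominant of V.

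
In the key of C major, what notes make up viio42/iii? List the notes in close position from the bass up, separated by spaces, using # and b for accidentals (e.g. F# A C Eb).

C D# F# A

The slash marks an applied leading-tone chord: viio of iii. In C major, iii is E, so the leading tone to it is D#, a half step below.
Building a fully diminished seventh chord on D# gives D#-F#-A-C.
The figured bass 42 indicates third inversion, placing the seventh (C) in the bass: C-D#-F#-A.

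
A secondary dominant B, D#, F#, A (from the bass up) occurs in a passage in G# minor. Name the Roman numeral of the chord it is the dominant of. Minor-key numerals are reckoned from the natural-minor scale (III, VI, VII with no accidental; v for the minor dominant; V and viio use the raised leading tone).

VI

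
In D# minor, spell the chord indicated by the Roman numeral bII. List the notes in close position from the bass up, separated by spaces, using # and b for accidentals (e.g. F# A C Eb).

E G# B

bII is the Neapolitan chord — a major triad on the lowered second degree. In D# minor that root is E.
So the chord is E-G#-B.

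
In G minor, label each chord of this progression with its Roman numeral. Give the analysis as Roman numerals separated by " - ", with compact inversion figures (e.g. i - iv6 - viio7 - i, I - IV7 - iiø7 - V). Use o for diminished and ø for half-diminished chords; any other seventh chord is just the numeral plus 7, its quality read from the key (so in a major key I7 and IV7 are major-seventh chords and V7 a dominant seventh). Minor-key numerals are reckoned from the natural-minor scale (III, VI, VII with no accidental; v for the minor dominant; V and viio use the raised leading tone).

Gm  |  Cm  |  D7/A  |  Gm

i - iv - V43 - i

Gm has root G, degree 1 in G minor, so i.
Cm: minor triad on C = scale degree 4 → iv.
D7/A: dominant seventh chord on D = scale degree 5 → V43.
Gm: minor triad on G = scale degree 1 → i.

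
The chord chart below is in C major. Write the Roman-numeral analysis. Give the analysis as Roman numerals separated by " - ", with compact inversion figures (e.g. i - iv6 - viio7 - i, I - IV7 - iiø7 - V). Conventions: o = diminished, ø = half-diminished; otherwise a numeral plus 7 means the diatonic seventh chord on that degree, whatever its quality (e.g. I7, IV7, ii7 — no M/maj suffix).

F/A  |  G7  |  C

IV6 - V7 - I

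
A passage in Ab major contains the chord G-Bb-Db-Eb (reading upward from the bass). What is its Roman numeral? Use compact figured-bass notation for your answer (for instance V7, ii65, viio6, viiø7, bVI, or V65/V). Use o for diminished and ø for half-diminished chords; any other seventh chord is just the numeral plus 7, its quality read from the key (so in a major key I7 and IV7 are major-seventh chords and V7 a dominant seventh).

V65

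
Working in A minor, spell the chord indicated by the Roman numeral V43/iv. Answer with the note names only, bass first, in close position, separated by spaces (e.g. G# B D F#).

E G A C#

V43/iv is a secondary dominant — the dominant seventh of iv. iv in A minor is D, so the applied chord's root is A, a perfect fifth above.
Building a dominant seventh chord on A gives A-C#-E-G.
The figured bass 43 indicates second inversion, placing the fifth (E) in the bass: E-G-A-C#.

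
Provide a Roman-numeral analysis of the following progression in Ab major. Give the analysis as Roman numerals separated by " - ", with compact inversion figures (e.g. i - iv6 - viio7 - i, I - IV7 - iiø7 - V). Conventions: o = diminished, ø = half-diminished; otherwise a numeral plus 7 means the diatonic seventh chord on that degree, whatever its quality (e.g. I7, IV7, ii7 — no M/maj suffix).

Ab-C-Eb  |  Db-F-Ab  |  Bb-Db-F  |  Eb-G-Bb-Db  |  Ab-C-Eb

Ab-C-Eb: major triad on Ab = scale degree 1 → I.
Db-F-Ab has root Db, degree 4 in Ab major, so IV.
Bb-Db-F has root Bb, degree 2 in Ab major, so ii.
Eb-G-Bb-Db: root Eb is the dominant; dominant seventh chord there is V7.
Ab-C-Eb: major triad on Ab = scale degree 1 → I.

I - IV - ii - V7 - I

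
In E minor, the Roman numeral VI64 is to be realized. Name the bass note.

VI in E minor has root C; the chord is C-E-G.
The figure 64 means second inversion — the fifth is in the bass.

G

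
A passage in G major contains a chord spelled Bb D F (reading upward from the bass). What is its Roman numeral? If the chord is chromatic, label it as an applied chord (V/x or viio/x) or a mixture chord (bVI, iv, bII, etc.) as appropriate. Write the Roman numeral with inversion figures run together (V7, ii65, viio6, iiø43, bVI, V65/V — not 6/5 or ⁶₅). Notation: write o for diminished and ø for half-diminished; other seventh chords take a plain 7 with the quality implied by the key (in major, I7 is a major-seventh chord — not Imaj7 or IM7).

bIII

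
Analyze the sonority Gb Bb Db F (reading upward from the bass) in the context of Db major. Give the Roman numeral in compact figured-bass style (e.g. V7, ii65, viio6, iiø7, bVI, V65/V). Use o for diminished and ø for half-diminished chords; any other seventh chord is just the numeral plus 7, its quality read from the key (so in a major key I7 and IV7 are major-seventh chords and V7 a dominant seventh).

Stacked in thirds the chord is Gb-Bb-Db-F: a major seventh chord on Gb.
In Db major, Gb is the subdominant; the diatonic major seventh chord there is IV7.

IV7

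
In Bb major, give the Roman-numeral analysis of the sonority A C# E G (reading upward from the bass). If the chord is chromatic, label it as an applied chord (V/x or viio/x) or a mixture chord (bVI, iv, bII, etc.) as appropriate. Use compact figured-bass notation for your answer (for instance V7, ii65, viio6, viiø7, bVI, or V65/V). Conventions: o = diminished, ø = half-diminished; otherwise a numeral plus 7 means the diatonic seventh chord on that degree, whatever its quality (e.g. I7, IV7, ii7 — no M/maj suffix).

The pitches A-C#-E-G form a dominant seventh chord rooted on A.
A is not a diatonic chord root with this quality in Bb major, but it lies a perfect fifth above D (iii), so the chord functions as an applied dominant of iii.

V7/iii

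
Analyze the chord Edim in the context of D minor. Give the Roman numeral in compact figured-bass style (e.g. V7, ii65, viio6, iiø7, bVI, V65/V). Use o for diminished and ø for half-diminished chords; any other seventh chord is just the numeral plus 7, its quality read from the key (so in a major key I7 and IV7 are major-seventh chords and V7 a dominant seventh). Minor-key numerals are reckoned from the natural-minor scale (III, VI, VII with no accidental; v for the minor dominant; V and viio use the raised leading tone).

The pitches E-G-Bb form a diminished triad rooted on E.
E is scale degree 2 in D minor, and a diminished triad on that degree is written iio.

iio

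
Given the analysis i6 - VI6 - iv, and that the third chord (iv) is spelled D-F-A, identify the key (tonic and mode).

The anchor chord is a minor triad on D, labeled iv.
Counting down 3 scale steps from D places the tonic on A; a minor triad on degree 4 is diatonic only in minor.

A minor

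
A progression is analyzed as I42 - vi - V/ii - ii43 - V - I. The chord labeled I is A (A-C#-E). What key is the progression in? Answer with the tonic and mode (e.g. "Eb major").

A major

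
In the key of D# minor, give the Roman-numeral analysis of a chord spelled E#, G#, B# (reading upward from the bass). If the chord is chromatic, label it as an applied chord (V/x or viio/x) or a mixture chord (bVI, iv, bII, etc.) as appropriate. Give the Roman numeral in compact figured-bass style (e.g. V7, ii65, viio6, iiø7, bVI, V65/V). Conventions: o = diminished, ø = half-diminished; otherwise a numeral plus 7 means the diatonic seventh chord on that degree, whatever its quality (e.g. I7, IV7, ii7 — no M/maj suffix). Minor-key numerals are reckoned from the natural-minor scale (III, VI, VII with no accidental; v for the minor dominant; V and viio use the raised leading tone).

ii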